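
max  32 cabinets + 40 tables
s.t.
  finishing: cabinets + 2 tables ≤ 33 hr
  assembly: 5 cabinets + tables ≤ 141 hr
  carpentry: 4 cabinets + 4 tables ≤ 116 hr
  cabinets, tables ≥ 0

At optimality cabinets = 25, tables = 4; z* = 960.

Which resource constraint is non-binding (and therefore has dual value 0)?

finishing: 33/33 (binding)
assembly: 129/141 (slack 12)
carpentry: 116/116 (binding)
By complementary slackness, a constraint with positive slack has shadow price 0 → assembly.

assembly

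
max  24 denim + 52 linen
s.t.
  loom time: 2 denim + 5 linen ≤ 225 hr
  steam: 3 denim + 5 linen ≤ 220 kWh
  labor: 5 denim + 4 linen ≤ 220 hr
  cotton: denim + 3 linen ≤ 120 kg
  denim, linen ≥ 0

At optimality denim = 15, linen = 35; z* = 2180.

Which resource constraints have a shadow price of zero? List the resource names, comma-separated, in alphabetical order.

loom time: 205/225 (slack 20)
steam: 220/220 (binding)
labor: 215/220 (slack 5)
cotton: 120/120 (binding)
By complementary slackness, a constraint with positive slack has shadow price 0 → labor, loom time.

labor, loom time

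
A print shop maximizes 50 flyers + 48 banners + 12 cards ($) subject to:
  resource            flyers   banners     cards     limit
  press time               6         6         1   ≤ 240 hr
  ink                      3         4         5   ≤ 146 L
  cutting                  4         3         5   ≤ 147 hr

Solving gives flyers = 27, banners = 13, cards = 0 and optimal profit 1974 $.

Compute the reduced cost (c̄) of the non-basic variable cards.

At the optimum: press time uses 240 of 240 (binding); ink uses 133 of 146 (slack = 13); cutting uses 147 of 147 (binding).
By complementary slackness, y = 0 for the non-binding constraint.
The binding rows give the dual system: 6·y_press time + 4·y_cutting = 50 and 6·y_press time + 3·y_cutting = 48.
This yields shadow prices y_press time = 7, y_cutting = 2.
Reduced cost of cards: c₃ − yᵀa₃ = 12 − (7·1 + 2·5) = 12 − 17 = -5.

-5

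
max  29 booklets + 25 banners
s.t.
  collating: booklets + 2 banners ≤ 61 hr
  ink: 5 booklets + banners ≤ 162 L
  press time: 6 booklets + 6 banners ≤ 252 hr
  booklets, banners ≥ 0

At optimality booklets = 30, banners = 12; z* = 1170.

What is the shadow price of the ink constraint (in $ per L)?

1

Check each constraint at x*: collating 54/61 (slack 7); ink 162/162 (tight); press time 252/252 (tight).
Since collating is not tight, its dual is 0.
Dual feasibility on the basic columns requires 5·y_ink + 6·y_press time = 29, 1·y_ink + 6·y_press time = 25.
Solving: y_ink = 1, y_press time = 4.
Shadow price of ink = 1.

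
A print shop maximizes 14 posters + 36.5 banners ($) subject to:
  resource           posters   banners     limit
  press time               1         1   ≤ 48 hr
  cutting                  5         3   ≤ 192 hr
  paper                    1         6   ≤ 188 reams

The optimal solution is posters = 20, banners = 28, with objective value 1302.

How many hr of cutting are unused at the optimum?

8

cutting used = 5·20 + 3·28 = 184; slack = 192 − 184 = 8.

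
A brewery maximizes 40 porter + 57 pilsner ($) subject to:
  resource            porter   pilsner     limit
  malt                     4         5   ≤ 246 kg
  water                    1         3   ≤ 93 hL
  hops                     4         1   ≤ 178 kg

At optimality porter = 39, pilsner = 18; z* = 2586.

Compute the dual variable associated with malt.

9

Check each constraint at x*: malt 246/246 (tight); water 93/93 (tight); hops 174/178 (slack 4).
By complementary slackness, y = 0 for the non-binding constraint.
Dual feasibility on the basic columns requires 4·y_malt + 1·y_water = 40, 5·y_malt + 3·y_water = 57.
This yields shadow prices y_malt = 9, y_water = 4.
Shadow price of malt = 9.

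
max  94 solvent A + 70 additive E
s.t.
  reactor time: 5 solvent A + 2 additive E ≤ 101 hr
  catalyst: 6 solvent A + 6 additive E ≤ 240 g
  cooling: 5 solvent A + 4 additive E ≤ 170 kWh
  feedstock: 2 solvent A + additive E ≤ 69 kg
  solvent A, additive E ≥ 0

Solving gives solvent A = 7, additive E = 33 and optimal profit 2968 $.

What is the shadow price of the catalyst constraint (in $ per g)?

9

Check each constraint at x*: reactor time 101/101 (tight); catalyst 240/240 (tight); cooling 167/170 (slack 3); feedstock 47/69 (slack 22).
By complementary slackness, y = 0 for the non-binding constraints.
The binding rows give the dual system: 5·y_reactor time + 6·y_catalyst = 94 and 2·y_reactor time + 6·y_catalyst = 70.
Solving: y_reactor time = 8, y_catalyst = 9.
Shadow price of catalyst = 9.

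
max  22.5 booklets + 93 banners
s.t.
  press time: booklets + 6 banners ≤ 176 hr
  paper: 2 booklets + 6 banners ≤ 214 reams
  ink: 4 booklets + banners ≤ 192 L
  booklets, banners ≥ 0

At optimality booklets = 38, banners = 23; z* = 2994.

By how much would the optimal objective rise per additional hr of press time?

Check each constraint at x*: press time 176/176 (tight); paper 214/214 (tight); ink 175/192 (slack 17).
Slack constraints have shadow price 0 (complementary slackness).
From A_Bᵀ y = c: 1·y_press time + 2·y_paper = 22.5; 6·y_press time + 6·y_paper = 93.
→ y_press time = 8.5 and y_paper = 7.
Shadow price of press time = 8.5.

8.5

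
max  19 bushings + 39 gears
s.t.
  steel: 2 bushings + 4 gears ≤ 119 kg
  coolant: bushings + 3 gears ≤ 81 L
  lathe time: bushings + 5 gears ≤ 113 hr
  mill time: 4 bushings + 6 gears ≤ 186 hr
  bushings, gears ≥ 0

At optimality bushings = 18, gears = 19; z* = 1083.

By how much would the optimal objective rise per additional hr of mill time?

Check each constraint at x*: steel 112/119 (slack 7); coolant 75/81 (slack 6); lathe time 113/113 (tight); mill time 186/186 (tight).
Slack constraints have shadow price 0 (complementary slackness).
The binding rows give the dual system: 1·y_lathe time + 4·y_mill time = 19 and 5·y_lathe time + 6·y_mill time = 39.
Solving: y_lathe time = 3, y_mill time = 4.
Shadow price of mill time = 4.

4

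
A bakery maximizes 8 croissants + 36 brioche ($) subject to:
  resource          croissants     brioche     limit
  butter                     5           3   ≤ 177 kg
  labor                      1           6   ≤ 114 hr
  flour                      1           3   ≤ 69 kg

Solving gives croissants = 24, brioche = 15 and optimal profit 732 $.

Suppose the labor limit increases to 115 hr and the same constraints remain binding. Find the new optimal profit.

736

At the optimum: butter uses 165 of 177 (slack = 12); labor uses 114 of 114 (binding); flour uses 69 of 69 (binding).
By complementary slackness, y = 0 for the non-binding constraint.
Dual feasibility on the basic columns requires 1·y_labor + 1·y_flour = 8, 6·y_labor + 3·y_flour = 36.
This yields shadow prices y_labor = 4, y_flour = 4.
Δz = y_labor·Δb = 4 × (1) = 4, so new z* = 732 + 4 = 736.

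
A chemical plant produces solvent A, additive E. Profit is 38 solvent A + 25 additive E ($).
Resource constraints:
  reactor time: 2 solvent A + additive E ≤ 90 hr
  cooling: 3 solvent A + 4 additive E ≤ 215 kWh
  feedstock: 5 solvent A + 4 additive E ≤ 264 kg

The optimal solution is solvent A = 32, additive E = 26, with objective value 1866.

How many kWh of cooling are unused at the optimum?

cooling used = 3·32 + 4·26 = 200; slack = 215 − 200 = 15.

15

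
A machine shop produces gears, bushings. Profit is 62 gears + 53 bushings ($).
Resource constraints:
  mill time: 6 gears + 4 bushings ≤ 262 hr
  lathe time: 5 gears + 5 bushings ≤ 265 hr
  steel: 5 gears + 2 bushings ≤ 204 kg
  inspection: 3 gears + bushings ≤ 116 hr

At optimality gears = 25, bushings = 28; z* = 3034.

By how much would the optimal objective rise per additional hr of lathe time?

Binding: mill time and lathe time. Non-binding: steel (23 unused), inspection (13 unused).
By complementary slackness, y = 0 for the non-binding constraints.
From A_Bᵀ y = c: 6·y_mill time + 5·y_lathe time = 62; 4·y_mill time + 5·y_lathe time = 53.
This yields shadow prices y_mill time = 4.5, y_lathe time = 7.
Shadow price of lathe time = 7.

7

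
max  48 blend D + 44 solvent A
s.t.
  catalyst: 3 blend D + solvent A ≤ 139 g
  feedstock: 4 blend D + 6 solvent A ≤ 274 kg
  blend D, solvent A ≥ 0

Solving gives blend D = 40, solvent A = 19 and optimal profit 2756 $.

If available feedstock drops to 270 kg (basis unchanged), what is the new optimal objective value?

Check each constraint at x*: catalyst 139/139 (tight); feedstock 274/274 (tight).
Dual feasibility on the basic columns requires 3·y_catalyst + 4·y_feedstock = 48, 1·y_catalyst + 6·y_feedstock = 44.
→ y_catalyst = 8 and y_feedstock = 6.
Δz = y_feedstock·Δb = 6 × (-4) = -24, so new z* = 2756 − 24 = 2732.

2732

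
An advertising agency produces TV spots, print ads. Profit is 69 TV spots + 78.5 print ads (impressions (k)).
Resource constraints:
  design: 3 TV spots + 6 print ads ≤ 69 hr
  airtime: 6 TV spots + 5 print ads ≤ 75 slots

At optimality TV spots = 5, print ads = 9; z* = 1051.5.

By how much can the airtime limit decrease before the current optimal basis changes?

17.5

Binding constraints: design, airtime. The basis is B = [[3,6],[6,5]] with det -21.
Per unit decrease in airtime, x* moves by d = (-0.2857, 0.1429).
The basis stays optimal until TV spots reaches 0; allowable decrease = 17.5 slots.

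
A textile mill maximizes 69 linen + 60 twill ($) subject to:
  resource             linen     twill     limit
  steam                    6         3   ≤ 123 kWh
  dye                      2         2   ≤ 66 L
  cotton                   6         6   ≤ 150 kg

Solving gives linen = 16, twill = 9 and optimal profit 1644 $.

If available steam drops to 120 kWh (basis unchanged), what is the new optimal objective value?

1635

Binding: steam and cotton. Non-binding: dye (16 unused).
Since dye is not tight, its dual is 0.
The binding rows give the dual system: 6·y_steam + 6·y_cotton = 69 and 3·y_steam + 6·y_cotton = 60.
This yields shadow prices y_steam = 3, y_cotton = 8.5.
Δz = y_steam·Δb = 3 × (-3) = -9, so new z* = 1644 − 9 = 1635.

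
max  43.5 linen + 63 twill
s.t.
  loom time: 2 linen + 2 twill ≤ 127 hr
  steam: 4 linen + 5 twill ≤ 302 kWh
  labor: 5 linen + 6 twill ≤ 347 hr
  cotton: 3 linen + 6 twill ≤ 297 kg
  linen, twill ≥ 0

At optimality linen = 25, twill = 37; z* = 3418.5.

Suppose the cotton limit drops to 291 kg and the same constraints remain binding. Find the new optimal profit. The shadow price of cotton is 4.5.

Δb = -6, so new z* = 3418.5 + (4.5)·(-6) = 3418.5 − 27 = 3391.5.

3391.5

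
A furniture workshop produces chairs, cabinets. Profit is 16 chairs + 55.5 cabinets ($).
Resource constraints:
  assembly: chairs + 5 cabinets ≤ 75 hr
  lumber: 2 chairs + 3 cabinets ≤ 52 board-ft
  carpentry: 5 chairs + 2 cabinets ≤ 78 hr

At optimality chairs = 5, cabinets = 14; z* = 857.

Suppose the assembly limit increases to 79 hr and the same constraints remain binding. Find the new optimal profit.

At the optimum: assembly uses 75 of 75 (binding); lumber uses 52 of 52 (binding); carpentry uses 53 of 78 (slack = 25).
Slack constraints have shadow price 0 (complementary slackness).
From A_Bᵀ y = c: 1·y_assembly + 2·y_lumber = 16; 5·y_assembly + 3·y_lumber = 55.5.
This yields shadow prices y_assembly = 9, y_lumber = 3.5.
Δz = y_assembly·Δb = 9 × (4) = 36, so new z* = 857 + 36 = 893.

893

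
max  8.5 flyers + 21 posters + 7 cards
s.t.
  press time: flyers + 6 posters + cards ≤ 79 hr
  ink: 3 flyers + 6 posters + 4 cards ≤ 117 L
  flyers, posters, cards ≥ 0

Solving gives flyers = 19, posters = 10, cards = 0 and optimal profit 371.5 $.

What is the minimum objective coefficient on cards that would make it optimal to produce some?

11

At the optimum: press time uses 79 of 79 (binding); ink uses 117 of 117 (binding).
The binding rows give the dual system: 1·y_press time + 3·y_ink = 8.5 and 6·y_press time + 6·y_ink = 21.
→ y_press time = 1 and y_ink = 2.5.
cards enters the basis when its profit ≥ yᵀa₃ = 1·1 + 2.5·4 = 11.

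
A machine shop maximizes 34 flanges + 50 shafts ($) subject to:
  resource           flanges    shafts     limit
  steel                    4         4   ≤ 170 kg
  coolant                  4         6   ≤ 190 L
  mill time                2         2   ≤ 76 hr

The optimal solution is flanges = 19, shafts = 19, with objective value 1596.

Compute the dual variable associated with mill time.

Binding: coolant and mill time. Non-binding: steel (18 unused).
Slack constraints have shadow price 0 (complementary slackness).
From A_Bᵀ y = c: 4·y_coolant + 2·y_mill time = 34; 6·y_coolant + 2·y_mill time = 50.
Solving: y_coolant = 8, y_mill time = 1.
Shadow price of mill time = 1.

1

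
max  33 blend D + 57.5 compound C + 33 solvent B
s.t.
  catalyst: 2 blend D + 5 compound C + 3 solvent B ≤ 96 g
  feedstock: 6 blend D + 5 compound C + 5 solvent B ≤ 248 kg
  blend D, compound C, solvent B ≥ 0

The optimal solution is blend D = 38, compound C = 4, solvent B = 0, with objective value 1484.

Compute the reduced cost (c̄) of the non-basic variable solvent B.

-6.5

Check each constraint at x*: catalyst 96/96 (tight); feedstock 248/248 (tight).
The binding rows give the dual system: 2·y_catalyst + 6·y_feedstock = 33 and 5·y_catalyst + 5·y_feedstock = 57.5.
→ y_catalyst = 9 and y_feedstock = 2.5.
Reduced cost of solvent B: c₃ − yᵀa₃ = 33 − (9·3 + 2.5·5) = 33 − 39.5 = -6.5.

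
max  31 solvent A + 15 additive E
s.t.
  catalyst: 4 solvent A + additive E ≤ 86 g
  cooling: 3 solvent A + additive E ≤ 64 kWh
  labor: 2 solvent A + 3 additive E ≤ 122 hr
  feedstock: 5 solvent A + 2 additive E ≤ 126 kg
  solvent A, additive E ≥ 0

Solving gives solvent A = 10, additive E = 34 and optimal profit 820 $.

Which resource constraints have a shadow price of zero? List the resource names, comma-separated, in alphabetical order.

catalyst: 74/86 (slack 12)
cooling: 64/64 (binding)
labor: 122/122 (binding)
feedstock: 118/126 (slack 8)
By complementary slackness, a constraint with positive slack has shadow price 0 → catalyst, feedstock.

catalyst, feedstock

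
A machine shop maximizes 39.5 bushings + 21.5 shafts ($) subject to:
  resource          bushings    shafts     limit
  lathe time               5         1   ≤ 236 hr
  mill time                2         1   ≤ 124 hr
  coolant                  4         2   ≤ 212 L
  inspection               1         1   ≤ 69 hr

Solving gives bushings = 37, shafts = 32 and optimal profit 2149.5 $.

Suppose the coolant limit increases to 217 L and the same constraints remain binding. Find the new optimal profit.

2194.5

Binding: coolant and inspection. Non-binding: lathe time (19 unused), mill time (18 unused).
Slack constraints have shadow price 0 (complementary slackness).
From A_Bᵀ y = c: 4·y_coolant + 1·y_inspection = 39.5; 2·y_coolant + 1·y_inspection = 21.5.
This yields shadow prices y_coolant = 9, y_inspection = 3.5.
Δz = y_coolant·Δb = 9 × (5) = 45, so new z* = 2149.5 + 45 = 2194.5.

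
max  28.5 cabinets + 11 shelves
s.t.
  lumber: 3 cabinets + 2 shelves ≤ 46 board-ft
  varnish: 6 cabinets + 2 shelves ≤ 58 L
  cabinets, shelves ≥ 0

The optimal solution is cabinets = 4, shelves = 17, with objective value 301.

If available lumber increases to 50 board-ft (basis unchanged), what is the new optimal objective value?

307

Check each constraint at x*: lumber 46/46 (tight); varnish 58/58 (tight).
From A_Bᵀ y = c: 3·y_lumber + 6·y_varnish = 28.5; 2·y_lumber + 2·y_varnish = 11.
→ y_lumber = 1.5 and y_varnish = 4.
Δz = y_lumber·Δb = 1.5 × (4) = 6, so new z* = 301 + 6 = 307.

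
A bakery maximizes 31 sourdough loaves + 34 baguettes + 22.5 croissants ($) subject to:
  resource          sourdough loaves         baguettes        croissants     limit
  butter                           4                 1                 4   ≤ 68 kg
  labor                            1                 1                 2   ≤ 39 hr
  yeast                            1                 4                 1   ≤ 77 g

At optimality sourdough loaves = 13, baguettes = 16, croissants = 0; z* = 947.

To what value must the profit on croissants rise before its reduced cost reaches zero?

31

At the optimum: butter uses 68 of 68 (binding); labor uses 29 of 39 (slack = 10); yeast uses 77 of 77 (binding).
By complementary slackness, y = 0 for the non-binding constraint.
Dual feasibility on the basic columns requires 4·y_butter + 1·y_yeast = 31, 1·y_butter + 4·y_yeast = 34.
→ y_butter = 6 and y_yeast = 7.
croissants enters the basis when its profit ≥ yᵀa₃ = 6·4 + 7·1 = 31.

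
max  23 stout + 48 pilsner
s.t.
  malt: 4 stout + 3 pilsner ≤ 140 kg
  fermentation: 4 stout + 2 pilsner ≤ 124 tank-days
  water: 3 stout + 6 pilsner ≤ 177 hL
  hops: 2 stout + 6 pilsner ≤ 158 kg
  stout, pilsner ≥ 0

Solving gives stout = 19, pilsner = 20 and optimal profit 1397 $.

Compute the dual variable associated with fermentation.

0

Check each constraint at x*: malt 136/140 (slack 4); fermentation 116/124 (slack 8); water 177/177 (tight); hops 158/158 (tight).
Slack constraints have shadow price 0 (complementary slackness).
Dual feasibility on the basic columns requires 3·y_water + 2·y_hops = 23, 6·y_water + 6·y_hops = 48.
Solving: y_water = 7, y_hops = 1.
Shadow price of fermentation = 0.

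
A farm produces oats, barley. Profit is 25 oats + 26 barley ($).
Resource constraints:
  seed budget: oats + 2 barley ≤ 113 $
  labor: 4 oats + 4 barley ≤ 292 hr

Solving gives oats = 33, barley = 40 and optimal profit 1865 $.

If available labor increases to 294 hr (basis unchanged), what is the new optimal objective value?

Both seed budget and labor are binding at x*.
Dual feasibility on the basic columns requires 1·y_seed budget + 4·y_labor = 25, 2·y_seed budget + 4·y_labor = 26.
This yields shadow prices y_seed budget = 1, y_labor = 6.
Δz = y_labor·Δb = 6 × (2) = 12, so new z* = 1865 + 12 = 1877.

1877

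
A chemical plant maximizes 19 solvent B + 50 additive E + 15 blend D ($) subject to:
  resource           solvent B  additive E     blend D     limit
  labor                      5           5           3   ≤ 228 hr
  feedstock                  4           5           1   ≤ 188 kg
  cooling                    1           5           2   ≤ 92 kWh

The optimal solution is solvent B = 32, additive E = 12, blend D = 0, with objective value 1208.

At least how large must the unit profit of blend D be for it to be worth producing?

17

Check each constraint at x*: labor 220/228 (slack 8); feedstock 188/188 (tight); cooling 92/92 (tight).
Since labor is not tight, its dual is 0.
Dual feasibility on the basic columns requires 4·y_feedstock + 1·y_cooling = 19, 5·y_feedstock + 5·y_cooling = 50.
→ y_feedstock = 3 and y_cooling = 7.
blend D enters the basis when its profit ≥ yᵀa₃ = 3·1 + 7·2 = 17.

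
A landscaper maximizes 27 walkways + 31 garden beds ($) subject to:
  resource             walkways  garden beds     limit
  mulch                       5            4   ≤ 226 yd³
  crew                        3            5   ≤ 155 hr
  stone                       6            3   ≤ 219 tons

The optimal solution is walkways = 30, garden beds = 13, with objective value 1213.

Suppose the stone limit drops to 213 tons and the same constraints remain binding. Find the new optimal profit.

At the optimum: mulch uses 202 of 226 (slack = 24); crew uses 155 of 155 (binding); stone uses 219 of 219 (binding).
Slack constraints have shadow price 0 (complementary slackness).
Dual feasibility on the basic columns requires 3·y_crew + 6·y_stone = 27, 5·y_crew + 3·y_stone = 31.
Solving: y_crew = 5, y_stone = 2.
Δz = y_stone·Δb = 2 × (-6) = -12, so new z* = 1213 − 12 = 1201.

1201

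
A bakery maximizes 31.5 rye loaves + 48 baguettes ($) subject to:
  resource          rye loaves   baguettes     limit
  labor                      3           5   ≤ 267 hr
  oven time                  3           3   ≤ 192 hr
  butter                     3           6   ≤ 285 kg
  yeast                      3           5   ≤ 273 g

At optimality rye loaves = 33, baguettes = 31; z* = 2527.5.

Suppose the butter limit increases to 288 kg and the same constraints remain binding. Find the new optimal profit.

At the optimum: labor uses 254 of 267 (slack = 13); oven time uses 192 of 192 (binding); butter uses 285 of 285 (binding); yeast uses 254 of 273 (slack = 19).
By complementary slackness, y = 0 for the non-binding constraints.
Dual feasibility on the basic columns requires 3·y_oven time + 3·y_butter = 31.5, 3·y_oven time + 6·y_butter = 48.
→ y_oven time = 5 and y_butter = 5.5.
Δz = y_butter·Δb = 5.5 × (3) = 16.5, so new z* = 2527.5 + 16.5 = 2544.

2544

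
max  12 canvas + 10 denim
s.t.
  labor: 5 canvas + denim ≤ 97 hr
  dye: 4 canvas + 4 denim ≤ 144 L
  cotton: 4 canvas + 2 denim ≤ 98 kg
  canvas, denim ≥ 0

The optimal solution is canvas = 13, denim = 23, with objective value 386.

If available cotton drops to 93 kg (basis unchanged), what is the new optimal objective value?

381

Check each constraint at x*: labor 88/97 (slack 9); dye 144/144 (tight); cotton 98/98 (tight).
By complementary slackness, y = 0 for the non-binding constraint.
The binding rows give the dual system: 4·y_dye + 4·y_cotton = 12 and 4·y_dye + 2·y_cotton = 10.
This yields shadow prices y_dye = 2, y_cotton = 1.
Δz = y_cotton·Δb = 1 × (-5) = -5, so new z* = 386 − 5 = 381.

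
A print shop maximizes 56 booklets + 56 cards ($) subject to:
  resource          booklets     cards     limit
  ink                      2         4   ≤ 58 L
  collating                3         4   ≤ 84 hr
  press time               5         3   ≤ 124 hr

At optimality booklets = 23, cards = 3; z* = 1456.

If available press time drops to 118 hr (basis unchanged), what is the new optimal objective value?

At the optimum: ink uses 58 of 58 (binding); collating uses 81 of 84 (slack = 3); press time uses 124 of 124 (binding).
Slack constraints have shadow price 0 (complementary slackness).
From A_Bᵀ y = c: 2·y_ink + 5·y_press time = 56; 4·y_ink + 3·y_press time = 56.
→ y_ink = 8 and y_press time = 8.
Δz = y_press time·Δb = 8 × (-6) = -48, so new z* = 1456 − 48 = 1408.

1408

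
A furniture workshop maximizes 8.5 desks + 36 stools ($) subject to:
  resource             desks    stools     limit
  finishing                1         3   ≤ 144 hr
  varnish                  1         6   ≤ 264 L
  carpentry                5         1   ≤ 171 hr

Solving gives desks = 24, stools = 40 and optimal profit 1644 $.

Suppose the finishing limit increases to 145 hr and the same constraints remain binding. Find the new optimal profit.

At the optimum: finishing uses 144 of 144 (binding); varnish uses 264 of 264 (binding); carpentry uses 160 of 171 (slack = 11).
Slack constraints have shadow price 0 (complementary slackness).
The binding rows give the dual system: 1·y_finishing + 1·y_varnish = 8.5 and 3·y_finishing + 6·y_varnish = 36.
This yields shadow prices y_finishing = 5, y_varnish = 3.5.
Δz = y_finishing·Δb = 5 × (1) = 5, so new z* = 1644 + 5 = 1649.

1649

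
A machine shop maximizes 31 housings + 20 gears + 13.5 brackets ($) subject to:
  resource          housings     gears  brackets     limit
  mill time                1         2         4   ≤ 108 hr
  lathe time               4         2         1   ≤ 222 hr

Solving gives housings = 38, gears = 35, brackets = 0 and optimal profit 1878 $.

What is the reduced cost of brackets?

-5.5

Both mill time and lathe time are binding at x*.
From A_Bᵀ y = c: 1·y_mill time + 4·y_lathe time = 31; 2·y_mill time + 2·y_lathe time = 20.
This yields shadow prices y_mill time = 3, y_lathe time = 7.
Reduced cost of brackets: c₃ − yᵀa₃ = 13.5 − (3·4 + 7·1) = 13.5 − 19 = -5.5.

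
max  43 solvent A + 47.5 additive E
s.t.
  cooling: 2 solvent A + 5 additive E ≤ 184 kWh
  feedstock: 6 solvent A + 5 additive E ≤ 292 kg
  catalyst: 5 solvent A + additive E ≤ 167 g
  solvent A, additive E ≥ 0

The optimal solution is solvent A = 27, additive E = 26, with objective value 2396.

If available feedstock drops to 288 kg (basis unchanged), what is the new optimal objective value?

At the optimum: cooling uses 184 of 184 (binding); feedstock uses 292 of 292 (binding); catalyst uses 161 of 167 (slack = 6).
By complementary slackness, y = 0 for the non-binding constraint.
The binding rows give the dual system: 2·y_cooling + 6·y_feedstock = 43 and 5·y_cooling + 5·y_feedstock = 47.5.
Solving: y_cooling = 3.5, y_feedstock = 6.
Δz = y_feedstock·Δb = 6 × (-4) = -24, so new z* = 2396 − 24 = 2372.

2372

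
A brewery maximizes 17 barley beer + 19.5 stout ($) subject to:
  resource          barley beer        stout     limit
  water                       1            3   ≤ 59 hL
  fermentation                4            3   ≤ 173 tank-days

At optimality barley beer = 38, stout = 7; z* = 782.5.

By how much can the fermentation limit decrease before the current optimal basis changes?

Binding constraints: water, fermentation. The basis is B = [[1,3],[4,3]] with det -9.
Per unit decrease in fermentation, x* moves by d = (-0.3333, 0.1111).
The basis stays optimal until barley beer reaches 0; allowable decrease = 114 tank-days.

114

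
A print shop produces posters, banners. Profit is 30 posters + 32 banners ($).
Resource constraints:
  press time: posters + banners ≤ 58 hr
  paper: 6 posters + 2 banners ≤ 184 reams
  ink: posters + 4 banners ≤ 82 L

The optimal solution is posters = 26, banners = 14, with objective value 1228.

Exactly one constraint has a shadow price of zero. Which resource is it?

press time

press time: 40/58 (slack 18)
paper: 184/184 (binding)
ink: 82/82 (binding)
By complementary slackness, a constraint with positive slack has shadow price 0 → press time.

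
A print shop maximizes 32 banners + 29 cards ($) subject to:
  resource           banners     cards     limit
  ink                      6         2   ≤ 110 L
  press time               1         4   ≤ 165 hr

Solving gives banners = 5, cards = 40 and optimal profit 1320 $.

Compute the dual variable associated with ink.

Both ink and press time are binding at x*.
The binding rows give the dual system: 6·y_ink + 1·y_press time = 32 and 2·y_ink + 4·y_press time = 29.
→ y_ink = 4.5 and y_press time = 5.
Shadow price of ink = 4.5.

4.5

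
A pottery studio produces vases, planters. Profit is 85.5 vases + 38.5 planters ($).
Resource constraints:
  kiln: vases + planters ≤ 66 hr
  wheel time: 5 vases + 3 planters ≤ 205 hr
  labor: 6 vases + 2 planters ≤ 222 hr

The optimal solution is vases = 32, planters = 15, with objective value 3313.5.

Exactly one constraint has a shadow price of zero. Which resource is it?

kiln

kiln: 47/66 (slack 19)
wheel time: 205/205 (binding)
labor: 222/222 (binding)
By complementary slackness, a constraint with positive slack has shadow price 0 → kiln.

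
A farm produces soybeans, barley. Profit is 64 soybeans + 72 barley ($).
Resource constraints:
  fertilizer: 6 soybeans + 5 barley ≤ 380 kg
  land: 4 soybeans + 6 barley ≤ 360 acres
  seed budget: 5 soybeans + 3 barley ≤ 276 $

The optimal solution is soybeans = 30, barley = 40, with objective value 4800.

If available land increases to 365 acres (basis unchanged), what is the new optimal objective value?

4835

At the optimum: fertilizer uses 380 of 380 (binding); land uses 360 of 360 (binding); seed budget uses 270 of 276 (slack = 6).
Slack constraints have shadow price 0 (complementary slackness).
The binding rows give the dual system: 6·y_fertilizer + 4·y_land = 64 and 5·y_fertilizer + 6·y_land = 72.
This yields shadow prices y_fertilizer = 6, y_land = 7.
Δz = y_land·Δb = 7 × (5) = 35, so new z* = 4800 + 35 = 4835.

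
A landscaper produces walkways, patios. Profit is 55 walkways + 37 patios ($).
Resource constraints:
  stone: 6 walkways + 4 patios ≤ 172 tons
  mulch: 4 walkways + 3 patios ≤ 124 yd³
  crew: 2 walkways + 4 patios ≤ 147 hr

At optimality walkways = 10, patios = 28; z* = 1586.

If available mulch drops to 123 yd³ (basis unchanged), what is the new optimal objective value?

1585

At the optimum: stone uses 172 of 172 (binding); mulch uses 124 of 124 (binding); crew uses 132 of 147 (slack = 15).
Since crew is not tight, its dual is 0.
From A_Bᵀ y = c: 6·y_stone + 4·y_mulch = 55; 4·y_stone + 3·y_mulch = 37.
Solving: y_stone = 8.5, y_mulch = 1.
Δz = y_mulch·Δb = 1 × (-1) = -1, so new z* = 1586 − 1 = 1585.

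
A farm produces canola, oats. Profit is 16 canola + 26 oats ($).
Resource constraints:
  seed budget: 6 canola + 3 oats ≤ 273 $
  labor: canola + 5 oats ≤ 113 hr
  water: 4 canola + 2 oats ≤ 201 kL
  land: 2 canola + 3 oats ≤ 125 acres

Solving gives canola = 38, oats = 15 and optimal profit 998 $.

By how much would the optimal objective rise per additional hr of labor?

At the optimum: seed budget uses 273 of 273 (binding); labor uses 113 of 113 (binding); water uses 182 of 201 (slack = 19); land uses 121 of 125 (slack = 4).
Slack constraints have shadow price 0 (complementary slackness).
The binding rows give the dual system: 6·y_seed budget + 1·y_labor = 16 and 3·y_seed budget + 5·y_labor = 26.
→ y_seed budget = 2 and y_labor = 4.
Shadow price of labor = 4.

4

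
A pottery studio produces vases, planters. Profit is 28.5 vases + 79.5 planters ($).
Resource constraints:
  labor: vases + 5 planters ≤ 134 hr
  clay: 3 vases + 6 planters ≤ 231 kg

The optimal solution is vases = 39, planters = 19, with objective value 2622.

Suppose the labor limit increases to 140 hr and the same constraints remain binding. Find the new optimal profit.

Check each constraint at x*: labor 134/134 (tight); clay 231/231 (tight).
From A_Bᵀ y = c: 1·y_labor + 3·y_clay = 28.5; 5·y_labor + 6·y_clay = 79.5.
This yields shadow prices y_labor = 7.5, y_clay = 7.
Δz = y_labor·Δb = 7.5 × (6) = 45, so new z* = 2622 + 45 = 2667.

2667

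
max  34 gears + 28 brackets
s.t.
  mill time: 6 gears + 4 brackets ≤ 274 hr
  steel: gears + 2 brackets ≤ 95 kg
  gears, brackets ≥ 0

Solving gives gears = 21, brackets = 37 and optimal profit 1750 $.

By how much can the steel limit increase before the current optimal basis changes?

42

Binding constraints: mill time, steel. The basis is B = [[6,4],[1,2]] with det 8.
Per unit increase in steel, x* moves by d = (-0.5, 0.75).
The basis stays optimal until gears reaches 0; allowable increase = 42 kg.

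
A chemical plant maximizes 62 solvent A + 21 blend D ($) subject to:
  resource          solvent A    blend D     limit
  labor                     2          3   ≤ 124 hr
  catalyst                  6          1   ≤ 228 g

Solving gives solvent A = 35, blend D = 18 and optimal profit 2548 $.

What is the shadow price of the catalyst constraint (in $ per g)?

9

Check each constraint at x*: labor 124/124 (tight); catalyst 228/228 (tight).
The binding rows give the dual system: 2·y_labor + 6·y_catalyst = 62 and 3·y_labor + 1·y_catalyst = 21.
This yields shadow prices y_labor = 4, y_catalyst = 9.
Shadow price of catalyst = 9.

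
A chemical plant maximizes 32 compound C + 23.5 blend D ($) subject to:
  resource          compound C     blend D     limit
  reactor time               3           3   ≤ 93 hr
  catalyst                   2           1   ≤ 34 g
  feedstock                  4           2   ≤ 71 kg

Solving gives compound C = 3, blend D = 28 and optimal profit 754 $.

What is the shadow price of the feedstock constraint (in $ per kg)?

Check each constraint at x*: reactor time 93/93 (tight); catalyst 34/34 (tight); feedstock 68/71 (slack 3).
By complementary slackness, y = 0 for the non-binding constraint.
Dual feasibility on the basic columns requires 3·y_reactor time + 2·y_catalyst = 32, 3·y_reactor time + 1·y_catalyst = 23.5.
Solving: y_reactor time = 5, y_catalyst = 8.5.
Shadow price of feedstock = 0.

0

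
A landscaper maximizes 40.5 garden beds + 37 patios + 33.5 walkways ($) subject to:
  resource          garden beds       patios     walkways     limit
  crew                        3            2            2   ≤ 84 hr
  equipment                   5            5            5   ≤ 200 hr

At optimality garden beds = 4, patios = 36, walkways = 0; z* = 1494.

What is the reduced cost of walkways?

Check each constraint at x*: crew 84/84 (tight); equipment 200/200 (tight).
The binding rows give the dual system: 3·y_crew + 5·y_equipment = 40.5 and 2·y_crew + 5·y_equipment = 37.
→ y_crew = 3.5 and y_equipment = 6.
Reduced cost of walkways: c₃ − yᵀa₃ = 33.5 − (3.5·2 + 6·5) = 33.5 − 37 = -3.5.

-3.5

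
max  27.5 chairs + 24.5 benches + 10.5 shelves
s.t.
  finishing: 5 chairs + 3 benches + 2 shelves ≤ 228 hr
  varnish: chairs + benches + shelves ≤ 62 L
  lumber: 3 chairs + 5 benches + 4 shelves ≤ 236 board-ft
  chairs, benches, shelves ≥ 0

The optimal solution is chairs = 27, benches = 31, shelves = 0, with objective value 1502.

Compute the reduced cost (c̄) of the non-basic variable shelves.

Binding: finishing and lumber. Non-binding: varnish (4 unused).
By complementary slackness, y = 0 for the non-binding constraint.
Dual feasibility on the basic columns requires 5·y_finishing + 3·y_lumber = 27.5, 3·y_finishing + 5·y_lumber = 24.5.
Solving: y_finishing = 4, y_lumber = 2.5.
Reduced cost of shelves: c₃ − yᵀa₃ = 10.5 − (4·2 + 2.5·4) = 10.5 − 18 = -7.5.

-7.5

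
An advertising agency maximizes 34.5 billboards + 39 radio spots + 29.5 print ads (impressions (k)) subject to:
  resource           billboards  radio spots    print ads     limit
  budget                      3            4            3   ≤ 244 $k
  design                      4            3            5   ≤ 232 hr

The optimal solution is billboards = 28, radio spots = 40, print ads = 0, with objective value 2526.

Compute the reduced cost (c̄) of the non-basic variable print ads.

-8

Both budget and design are binding at x*.
From A_Bᵀ y = c: 3·y_budget + 4·y_design = 34.5; 4·y_budget + 3·y_design = 39.
This yields shadow prices y_budget = 7.5, y_design = 3.
Reduced cost of print ads: c₃ − yᵀa₃ = 29.5 − (7.5·3 + 3·5) = 29.5 − 37.5 = -8.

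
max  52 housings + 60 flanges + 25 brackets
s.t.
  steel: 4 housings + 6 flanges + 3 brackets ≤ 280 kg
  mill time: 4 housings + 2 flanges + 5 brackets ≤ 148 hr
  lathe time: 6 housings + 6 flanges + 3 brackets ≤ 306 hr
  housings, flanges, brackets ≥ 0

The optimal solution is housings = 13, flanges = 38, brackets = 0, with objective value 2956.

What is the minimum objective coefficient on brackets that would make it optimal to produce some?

At the optimum: steel uses 280 of 280 (binding); mill time uses 128 of 148 (slack = 20); lathe time uses 306 of 306 (binding).
Slack constraints have shadow price 0 (complementary slackness).
Dual feasibility on the basic columns requires 4·y_steel + 6·y_lathe time = 52, 6·y_steel + 6·y_lathe time = 60.
Solving: y_steel = 4, y_lathe time = 6.
brackets enters the basis when its profit ≥ yᵀa₃ = 4·3 + 6·3 = 30.

30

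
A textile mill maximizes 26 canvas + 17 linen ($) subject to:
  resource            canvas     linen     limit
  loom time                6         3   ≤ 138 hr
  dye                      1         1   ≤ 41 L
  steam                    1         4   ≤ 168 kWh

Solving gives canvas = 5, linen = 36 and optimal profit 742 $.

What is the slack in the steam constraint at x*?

19

steam used = 1·5 + 4·36 = 149; slack = 168 − 149 = 19.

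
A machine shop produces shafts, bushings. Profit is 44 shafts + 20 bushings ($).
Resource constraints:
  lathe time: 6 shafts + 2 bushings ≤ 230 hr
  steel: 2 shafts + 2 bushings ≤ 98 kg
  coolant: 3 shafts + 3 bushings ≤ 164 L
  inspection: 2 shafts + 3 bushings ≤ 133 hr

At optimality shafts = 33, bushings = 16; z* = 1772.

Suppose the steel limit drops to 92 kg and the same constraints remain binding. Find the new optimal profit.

Check each constraint at x*: lathe time 230/230 (tight); steel 98/98 (tight); coolant 147/164 (slack 17); inspection 114/133 (slack 19).
Since coolant, inspection are not tight, their duals are 0.
The binding rows give the dual system: 6·y_lathe time + 2·y_steel = 44 and 2·y_lathe time + 2·y_steel = 20.
This yields shadow prices y_lathe time = 6, y_steel = 4.
Δz = y_steel·Δb = 4 × (-6) = -24, so new z* = 1772 − 24 = 1748.

1748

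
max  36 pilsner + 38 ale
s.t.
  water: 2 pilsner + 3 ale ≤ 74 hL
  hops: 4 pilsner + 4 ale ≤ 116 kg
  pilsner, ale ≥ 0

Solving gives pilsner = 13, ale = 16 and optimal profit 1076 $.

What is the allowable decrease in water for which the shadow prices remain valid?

16

Binding constraints: water, hops. The basis is B = [[2,3],[4,4]] with det -4.
Per unit decrease in water, x* moves by d = (1, -1).
The basis stays optimal until ale reaches 0; allowable decrease = 16 hL.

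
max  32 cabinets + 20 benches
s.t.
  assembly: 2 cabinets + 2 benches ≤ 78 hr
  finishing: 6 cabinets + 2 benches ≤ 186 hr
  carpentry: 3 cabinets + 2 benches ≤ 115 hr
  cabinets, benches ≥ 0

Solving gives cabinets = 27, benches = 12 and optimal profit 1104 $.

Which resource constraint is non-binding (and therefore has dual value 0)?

carpentry

assembly: 78/78 (binding)
finishing: 186/186 (binding)
carpentry: 105/115 (slack 10)
By complementary slackness, a constraint with positive slack has shadow price 0 → carpentry.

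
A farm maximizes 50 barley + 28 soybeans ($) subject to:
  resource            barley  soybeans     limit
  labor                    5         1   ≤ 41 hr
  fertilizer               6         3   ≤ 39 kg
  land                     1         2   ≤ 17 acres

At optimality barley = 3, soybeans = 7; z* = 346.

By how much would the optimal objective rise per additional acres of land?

Binding: fertilizer and land. Non-binding: labor (19 unused).
Since labor is not tight, its dual is 0.
From A_Bᵀ y = c: 6·y_fertilizer + 1·y_land = 50; 3·y_fertilizer + 2·y_land = 28.
This yields shadow prices y_fertilizer = 8, y_land = 2.
Shadow price of land = 2.

2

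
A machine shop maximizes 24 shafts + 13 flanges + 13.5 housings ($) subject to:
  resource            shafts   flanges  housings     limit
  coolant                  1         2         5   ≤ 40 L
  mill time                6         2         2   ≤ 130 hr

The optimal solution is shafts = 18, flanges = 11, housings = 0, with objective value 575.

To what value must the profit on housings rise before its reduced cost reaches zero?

At the optimum: coolant uses 40 of 40 (binding); mill time uses 130 of 130 (binding).
From A_Bᵀ y = c: 1·y_coolant + 6·y_mill time = 24; 2·y_coolant + 2·y_mill time = 13.
Solving: y_coolant = 3, y_mill time = 3.5.
housings enters the basis when its profit ≥ yᵀa₃ = 3·5 + 3.5·2 = 22.

22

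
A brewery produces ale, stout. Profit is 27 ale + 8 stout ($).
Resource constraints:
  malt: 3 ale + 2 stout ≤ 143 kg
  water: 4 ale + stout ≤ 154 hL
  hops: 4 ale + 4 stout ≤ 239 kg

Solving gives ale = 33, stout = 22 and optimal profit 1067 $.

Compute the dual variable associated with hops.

0

At the optimum: malt uses 143 of 143 (binding); water uses 154 of 154 (binding); hops uses 220 of 239 (slack = 19).
By complementary slackness, y = 0 for the non-binding constraint.
The binding rows give the dual system: 3·y_malt + 4·y_water = 27 and 2·y_malt + 1·y_water = 8.
This yields shadow prices y_malt = 1, y_water = 6.
Shadow price of hops = 0.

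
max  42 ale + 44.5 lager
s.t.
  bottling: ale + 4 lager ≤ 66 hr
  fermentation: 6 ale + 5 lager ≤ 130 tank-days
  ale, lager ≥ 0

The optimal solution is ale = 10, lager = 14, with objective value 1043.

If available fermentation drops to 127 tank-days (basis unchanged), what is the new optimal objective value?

1023.5

At the optimum: bottling uses 66 of 66 (binding); fermentation uses 130 of 130 (binding).
From A_Bᵀ y = c: 1·y_bottling + 6·y_fermentation = 42; 4·y_bottling + 5·y_fermentation = 44.5.
Solving: y_bottling = 3, y_fermentation = 6.5.
Δz = y_fermentation·Δb = 6.5 × (-3) = -19.5, so new z* = 1043 − 19.5 = 1023.5.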